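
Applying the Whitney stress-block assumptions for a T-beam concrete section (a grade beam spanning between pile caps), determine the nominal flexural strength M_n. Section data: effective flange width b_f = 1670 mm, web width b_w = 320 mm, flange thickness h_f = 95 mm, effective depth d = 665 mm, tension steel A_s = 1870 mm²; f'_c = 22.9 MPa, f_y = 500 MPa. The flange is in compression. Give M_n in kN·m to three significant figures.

M_n ≈ 608 kN·m

Tension: T = A_s f_y = 1870 × 500 = 935000 N.
Try a within the flange: a = T/(0.85 f'_c b_f) = 935000/(0.85 × 22.9 × 1670) = 28.76 mm.
Since a = 28.76 ≤ h_f = 95 mm, the stress block lies entirely in the flange; analyse as a rectangular beam of width b_f.
M_n = T(d − a/2) = 935000 × (665 − 14.38) = 608.33 × 10⁶ N·mm.
M_n = 608.33 kN·m.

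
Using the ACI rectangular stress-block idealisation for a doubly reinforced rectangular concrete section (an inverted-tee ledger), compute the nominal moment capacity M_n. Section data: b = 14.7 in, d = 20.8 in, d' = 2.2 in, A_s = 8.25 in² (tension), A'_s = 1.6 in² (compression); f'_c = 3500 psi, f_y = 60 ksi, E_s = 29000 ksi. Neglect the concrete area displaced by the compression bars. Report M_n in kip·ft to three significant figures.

Assume both steels yield.
a = (A_s − A'_s) f_y/(0.85 f'_c b) = (8.25 − 1.6) × 60/(0.85 × 3.5 × 14.7) = 9.124 in.
c = a/β₁ = 9.124/0.85 = 10.734 in; ε'_s = 0.003(c − d')/c = 0.0024 ≥ ε_y = 0.0021, so the compression steel yields.
M_n = (A_s − A'_s) f_y (d − a/2) + A'_s f_y (d − d') = 399 × (20.8 − 4.562) + 96 × (20.8 − 2.2) = 6479.0 + 1785.6 = 8264.6 kip·in = 8264.6/12 = 688.72 kip·ft.

M_n ≈ 689 kip·ft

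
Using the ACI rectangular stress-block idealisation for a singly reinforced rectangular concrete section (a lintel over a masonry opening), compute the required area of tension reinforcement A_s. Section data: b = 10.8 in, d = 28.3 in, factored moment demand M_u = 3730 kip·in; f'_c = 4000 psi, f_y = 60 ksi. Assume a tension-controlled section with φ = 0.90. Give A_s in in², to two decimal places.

M_n = M_u/φ = 3730/0.90 = 4144.44 kip·in.
From M_n = 0.85 f'_c a b (d − a/2):
a = d − √(d² − 2M_n/(0.85 f'_c b)) = 28.3 − √(28.3² − 2 × 4144.44/(0.85 × 4 × 10.8)) = 4.318 in.
A_s = 0.85 f'_c a b / f_y = 0.85 × 4 × 4.318 × 10.8 / 60 = 2.643 in².

A_s ≈ 2.64 in²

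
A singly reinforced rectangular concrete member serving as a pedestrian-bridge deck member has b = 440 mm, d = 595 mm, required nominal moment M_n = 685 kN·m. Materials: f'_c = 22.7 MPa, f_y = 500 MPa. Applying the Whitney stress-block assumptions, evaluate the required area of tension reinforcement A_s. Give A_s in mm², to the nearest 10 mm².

A_s ≈ 2650 mm²

With M_n = 0.85 f'_c a b (d − a/2), solve the quadratic for a:
a = d − √(d² − 2M_n/(0.85 f'_c b)) = 595 − √(595² − 2 × 685×10⁶/(0.85 × 22.7 × 440)) = 156.08 mm.
A_s = 0.85 f'_c a b / f_y = 0.85 × 22.7 × 156.08 × 440 / 500 = 2650.2 mm².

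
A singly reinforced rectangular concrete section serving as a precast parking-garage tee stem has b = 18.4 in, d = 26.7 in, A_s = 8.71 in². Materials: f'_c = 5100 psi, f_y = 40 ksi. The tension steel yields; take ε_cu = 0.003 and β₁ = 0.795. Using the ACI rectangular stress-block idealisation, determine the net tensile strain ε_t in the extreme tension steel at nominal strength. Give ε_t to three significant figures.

a = A_s f_y/(0.85 f'_c b) = 4.368 in.
β₁ = 0.795, so c = a/β₁ = 4.368/0.795 = 5.494 in.
From the linear strain diagram with ε_cu = 0.003: ε_t = 0.003 (d − c)/c = 0.003 × (26.7 − 5.494)/5.494 = 0.0116.
Since ε_t ≥ 0.005, the section is tension-controlled.

ε_t ≈ 0.0116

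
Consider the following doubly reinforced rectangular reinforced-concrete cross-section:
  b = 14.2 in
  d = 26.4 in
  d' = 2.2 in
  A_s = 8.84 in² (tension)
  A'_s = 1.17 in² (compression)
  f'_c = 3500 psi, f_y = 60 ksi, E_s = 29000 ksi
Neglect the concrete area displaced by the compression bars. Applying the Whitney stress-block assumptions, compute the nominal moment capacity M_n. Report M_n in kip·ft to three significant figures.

Assume both steels yield.
a = (A_s − A'_s) f_y/(0.85 f'_c b) = (8.84 − 1.17) × 60/(0.85 × 3.5 × 14.2) = 10.894 in.
c = a/β₁ = 10.894/0.85 = 12.816 in; ε'_s = 0.003(c − d')/c = 0.0025 ≥ ε_y = 0.0021, so the compression steel yields.
M_n = (A_s − A'_s) f_y (d − a/2) + A'_s f_y (d − d') = 460.2 × (26.4 − 5.447) + 70.2 × (26.4 − 2.2) = 9642.6 + 1698.8 = 11341.4 kip·in = 11341.4/12 = 945.12 kip·ft.

M_n ≈ 945 kip·ft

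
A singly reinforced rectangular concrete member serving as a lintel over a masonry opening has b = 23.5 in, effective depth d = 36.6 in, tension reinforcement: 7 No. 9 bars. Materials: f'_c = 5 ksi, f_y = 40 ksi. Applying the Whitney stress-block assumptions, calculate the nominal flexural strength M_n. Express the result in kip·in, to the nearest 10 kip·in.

M_n ≈ 9860 kip·in

A_s = 7 × 1 = 7 in².
T = A_s f_y = 7 × 40 = 280 kips.
a = T/(0.85 f'_c b) = 280/(0.85 × 5 × 23.5) = 2.804 in.
M_n = T(d − a/2) = 280 × (36.6 − 1.402) = 9855.4 kip·in.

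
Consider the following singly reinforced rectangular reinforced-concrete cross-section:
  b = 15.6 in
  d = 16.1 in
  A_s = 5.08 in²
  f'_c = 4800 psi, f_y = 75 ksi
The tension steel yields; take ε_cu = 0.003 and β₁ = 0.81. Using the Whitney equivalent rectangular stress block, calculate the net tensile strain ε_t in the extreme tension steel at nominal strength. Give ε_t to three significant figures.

ε_t ≈ 0.00354

a = A_s f_y/(0.85 f'_c b) = 5.986 in.
β₁ = 0.81, so c = a/β₁ = 5.986/0.81 = 7.390 in.
From the linear strain diagram with ε_cu = 0.003: ε_t = 0.003 (d − c)/c = 0.003 × (16.1 − 7.390)/7.390 = 0.00354.
ε_t < 0.004 — the section is over-reinforced for flexure under ACI limits.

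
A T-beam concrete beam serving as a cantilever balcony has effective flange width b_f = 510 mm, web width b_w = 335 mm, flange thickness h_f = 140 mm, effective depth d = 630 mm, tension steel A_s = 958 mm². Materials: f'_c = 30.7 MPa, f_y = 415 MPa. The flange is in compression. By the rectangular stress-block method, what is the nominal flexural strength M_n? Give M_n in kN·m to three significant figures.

Tension: T = A_s f_y = 958 × 415 = 397570 N.
Try a within the flange: a = T/(0.85 f'_c b_f) = 397570/(0.85 × 30.7 × 510) = 29.87 mm.
Since a = 29.87 ≤ h_f = 140 mm, the stress block lies entirely in the flange; analyse as a rectangular beam of width b_f.
M_n = T(d − a/2) = 397570 × (630 − 14.935) = 244.53 × 10⁶ N·mm.
M_n = 244.53 kN·m.

M_n ≈ 245 kN·m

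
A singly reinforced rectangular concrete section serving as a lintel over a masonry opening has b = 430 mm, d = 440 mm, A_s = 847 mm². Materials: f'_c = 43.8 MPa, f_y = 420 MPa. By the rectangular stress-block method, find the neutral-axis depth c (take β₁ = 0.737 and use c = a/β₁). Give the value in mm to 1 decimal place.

T = A_s f_y = 847 × 420 = 355740 N = 355.74 kN.
Setting C = 0.85 f'_c a b equal to T: a = 355740/(0.85 × 43.8 × 430) = 22.221 mm.
With β₁ = 0.737, c = a/β₁ = 22.221/0.737 = 30.2 mm.

c ≈ 30.2 mm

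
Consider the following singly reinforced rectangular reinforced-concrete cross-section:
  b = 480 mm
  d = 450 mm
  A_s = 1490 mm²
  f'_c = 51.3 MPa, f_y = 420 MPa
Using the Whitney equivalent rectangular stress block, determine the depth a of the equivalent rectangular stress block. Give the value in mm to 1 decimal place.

T = A_s f_y = 1490 × 420 = 625800 N = 625.8 kN.
Setting C = 0.85 f'_c a b equal to T: a = 625800/(0.85 × 51.3 × 480) = 29.9 mm.

a ≈ 29.9 mm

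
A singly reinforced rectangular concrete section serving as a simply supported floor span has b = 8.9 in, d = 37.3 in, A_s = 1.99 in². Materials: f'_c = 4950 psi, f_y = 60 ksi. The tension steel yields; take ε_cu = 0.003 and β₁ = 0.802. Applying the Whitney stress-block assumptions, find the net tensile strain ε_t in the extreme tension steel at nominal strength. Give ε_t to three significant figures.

a = A_s f_y/(0.85 f'_c b) = 3.189 in.
β₁ = 0.802, so c = a/β₁ = 3.189/0.802 = 3.976 in.
From the linear strain diagram with ε_cu = 0.003: ε_t = 0.003 (d − c)/c = 0.003 × (37.3 − 3.976)/3.976 = 0.0251.
Since ε_t ≥ 0.005, the section is tension-controlled.

ε_t ≈ 0.0251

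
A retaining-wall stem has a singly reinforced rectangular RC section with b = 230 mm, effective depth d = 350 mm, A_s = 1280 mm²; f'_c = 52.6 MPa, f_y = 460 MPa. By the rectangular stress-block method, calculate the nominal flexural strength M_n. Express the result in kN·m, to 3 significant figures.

T = A_s f_y = 1280 × 460 = 588800 N = 588.8 kN.
From C = T: a = T/(0.85 f'_c b) = 588800/(0.85 × 52.6 × 230) = 57.26 mm.
M_n = T(d − a/2) = 588.8 kN × (350 − 28.63) mm = 189.22 kN·m.

M_n ≈ 189 kN·m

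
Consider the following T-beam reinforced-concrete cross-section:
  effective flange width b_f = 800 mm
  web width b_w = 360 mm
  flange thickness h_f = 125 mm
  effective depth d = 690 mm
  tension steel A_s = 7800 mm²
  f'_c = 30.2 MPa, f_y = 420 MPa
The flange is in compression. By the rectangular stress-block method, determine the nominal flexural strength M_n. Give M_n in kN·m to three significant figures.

M_n ≈ 1980 kN·m

Tension: T = A_s f_y = 7800 × 420 = 3276000 N.
Try a within the flange: a = T/(0.85 f'_c b_f) = 3276000/(0.85 × 30.2 × 800) = 159.52 mm.
a = 159.52 > h_f = 125 mm: the block extends into the web. Split into flange-overhang and web parts.
C_f = 0.85 f'_c (b_f − b_w) h_f = 0.85 × 30.2 × (800 − 360) × 125 = 1411850 N.
Remaining web compression depth: a_w = (T − C_f)/(0.85 f'_c b_w) = (3276000 − 1411850)/(0.85 × 30.2 × 360) = 201.72 mm.
M_n = C_f(d − h_f/2) + (T − C_f)(d − a_w/2) = 1411850 × (690 − 62.5) + 1864150 × (690 − 100.86) = 885.94 + 1098.25 = 1984.19 × 10⁶ N·mm.
M_n = 1984.19 kN·m.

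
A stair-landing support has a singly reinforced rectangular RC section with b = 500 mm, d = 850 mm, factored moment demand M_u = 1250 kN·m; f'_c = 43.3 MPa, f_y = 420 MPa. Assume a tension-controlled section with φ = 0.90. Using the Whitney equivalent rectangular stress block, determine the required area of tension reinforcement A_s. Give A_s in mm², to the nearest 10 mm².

M_n = M_u/φ = 1250/0.90 = 1388.89 kN·m.
With M_n = 0.85 f'_c a b (d − a/2), solve the quadratic for a:
a = d − √(d² − 2M_n/(0.85 f'_c b)) = 850 − √(850² − 2 × 1388.89×10⁶/(0.85 × 43.3 × 500)) = 93.99 mm.
A_s = 0.85 f'_c a b / f_y = 0.85 × 43.3 × 93.99 × 500 / 420 = 4118.2 mm².

A_s ≈ 4120 mm²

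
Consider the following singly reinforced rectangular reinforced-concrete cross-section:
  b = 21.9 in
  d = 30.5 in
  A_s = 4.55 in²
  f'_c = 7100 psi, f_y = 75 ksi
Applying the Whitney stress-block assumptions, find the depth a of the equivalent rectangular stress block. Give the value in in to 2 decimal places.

T = A_s f_y = 4.55 × 75 = 341.25 kips.
a = T/(0.85 f'_c b) = 341.25/(0.85 × 7.1 × 21.9) = 2.58 in.

a ≈ 2.58 in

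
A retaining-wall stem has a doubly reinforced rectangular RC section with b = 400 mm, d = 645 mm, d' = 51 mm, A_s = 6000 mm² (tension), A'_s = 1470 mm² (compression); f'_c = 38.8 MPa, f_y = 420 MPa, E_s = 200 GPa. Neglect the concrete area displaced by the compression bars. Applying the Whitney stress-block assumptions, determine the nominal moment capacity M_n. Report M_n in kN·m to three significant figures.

Assume both tension and compression steel yield.
Net tension couple steel: A_s − A'_s = 4530 mm².
a = (A_s − A'_s) f_y / (0.85 f'_c b) = 1902600/(0.85 × 38.8 × 400) = 144.22 mm.
c = a/β₁ = 144.22/0.773 = 186.57 mm; ε'_s = 0.003(c − d')/c = 0.0022 ≥ f_y/E_s = 0.0021, so compression steel does yield.
M_n = (A_s − A'_s) f_y (d − a/2) + A'_s f_y (d − d') = [1902600 × (645 − 72.11) + 617400 × (645 − 51)] × 10⁻⁶ = 1089.98 + 366.74 = 1456.72 kN·m.

M_n ≈ 1460 kN·m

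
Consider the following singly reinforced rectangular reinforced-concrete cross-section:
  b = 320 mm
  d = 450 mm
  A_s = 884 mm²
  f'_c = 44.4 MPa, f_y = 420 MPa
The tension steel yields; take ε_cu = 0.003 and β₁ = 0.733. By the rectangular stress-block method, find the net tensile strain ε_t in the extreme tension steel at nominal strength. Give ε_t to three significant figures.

a = A_s f_y/(0.85 f'_c b) = 30.74 mm.
β₁ = 0.733, so c = a/β₁ = 30.74/0.733 = 41.94 mm.
From the linear strain diagram with ε_cu = 0.003: ε_t = 0.003 (d − c)/c = 0.003 × (450 − 41.94)/41.94 = 0.0292.
Since ε_t ≥ 0.005, the section is tension-controlled.

ε_t ≈ 0.0292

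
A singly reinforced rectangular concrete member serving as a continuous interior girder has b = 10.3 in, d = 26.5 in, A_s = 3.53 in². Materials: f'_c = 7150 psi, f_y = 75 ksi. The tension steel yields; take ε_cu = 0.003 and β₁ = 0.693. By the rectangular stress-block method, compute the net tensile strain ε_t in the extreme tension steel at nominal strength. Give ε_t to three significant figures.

ε_t ≈ 0.0100

a = A_s f_y/(0.85 f'_c b) = 4.229 in.
β₁ = 0.693, so c = a/β₁ = 4.229/0.693 = 6.102 in.
From the linear strain diagram with ε_cu = 0.003: ε_t = 0.003 (d − c)/c = 0.003 × (26.5 − 6.102)/6.102 = 0.0100.
Since ε_t ≥ 0.005, the section is tension-controlled.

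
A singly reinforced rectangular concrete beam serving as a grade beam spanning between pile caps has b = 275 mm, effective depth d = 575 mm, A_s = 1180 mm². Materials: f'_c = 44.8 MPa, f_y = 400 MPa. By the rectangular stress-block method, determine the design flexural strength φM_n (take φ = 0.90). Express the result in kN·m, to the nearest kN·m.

φM_n ≈ 235 kN·m

T = A_s f_y = 1180 × 400 = 472000 N = 472 kN.
From C = T: a = T/(0.85 f'_c b) = 472000/(0.85 × 44.8 × 275) = 45.07 mm.
M_n = T(d − a/2) = 472 kN × (575 − 22.535) mm = 260.76 kN·m.
φM_n = 0.90 × 260.76 = 234.68 kN·m.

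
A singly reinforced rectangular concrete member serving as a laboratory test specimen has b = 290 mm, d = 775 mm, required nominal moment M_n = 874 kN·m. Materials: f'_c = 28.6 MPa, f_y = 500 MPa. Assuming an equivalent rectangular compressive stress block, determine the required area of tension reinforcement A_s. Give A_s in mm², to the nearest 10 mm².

With M_n = 0.85 f'_c a b (d − a/2), solve the quadratic for a:
a = d − √(d² − 2M_n/(0.85 f'_c b)) = 775 − √(775² − 2 × 874×10⁶/(0.85 × 28.6 × 290)) = 181.13 mm.
A_s = 0.85 f'_c a b / f_y = 0.85 × 28.6 × 181.13 × 290 / 500 = 2553.9 mm².

A_s ≈ 2550 mm²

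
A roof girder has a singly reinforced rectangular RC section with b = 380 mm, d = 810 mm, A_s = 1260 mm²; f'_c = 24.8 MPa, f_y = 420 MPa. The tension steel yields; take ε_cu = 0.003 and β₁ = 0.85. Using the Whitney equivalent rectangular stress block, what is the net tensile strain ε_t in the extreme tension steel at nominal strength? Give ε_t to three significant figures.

a = A_s f_y/(0.85 f'_c b) = 66.06 mm.
β₁ = 0.85, so c = a/β₁ = 66.06/0.85 = 77.72 mm.
From the linear strain diagram with ε_cu = 0.003: ε_t = 0.003 (d − c)/c = 0.003 × (810 − 77.72)/77.72 = 0.0283.
Since ε_t ≥ 0.005, the section is tension-controlled.

ε_t ≈ 0.0283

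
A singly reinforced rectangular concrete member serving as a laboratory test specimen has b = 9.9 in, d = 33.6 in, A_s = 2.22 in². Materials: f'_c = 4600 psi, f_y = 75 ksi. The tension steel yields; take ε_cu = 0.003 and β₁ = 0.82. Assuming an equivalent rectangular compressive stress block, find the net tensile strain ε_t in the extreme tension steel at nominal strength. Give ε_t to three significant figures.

ε_t ≈ 0.0162

a = A_s f_y/(0.85 f'_c b) = 4.301 in.
β₁ = 0.82, so c = a/β₁ = 4.301/0.82 = 5.245 in.
From the linear strain diagram with ε_cu = 0.003: ε_t = 0.003 (d − c)/c = 0.003 × (33.6 − 5.245)/5.245 = 0.0162.
Since ε_t ≥ 0.005, the section is tension-controlled.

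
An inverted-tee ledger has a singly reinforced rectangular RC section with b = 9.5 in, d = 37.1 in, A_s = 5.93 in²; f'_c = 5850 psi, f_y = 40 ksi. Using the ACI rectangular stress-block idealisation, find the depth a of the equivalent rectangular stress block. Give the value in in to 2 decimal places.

a ≈ 5.02 in

T = A_s f_y = 5.93 × 40 = 237.2 kips.
a = T/(0.85 f'_c b) = 237.2/(0.85 × 5.85 × 9.5) = 5.02 in.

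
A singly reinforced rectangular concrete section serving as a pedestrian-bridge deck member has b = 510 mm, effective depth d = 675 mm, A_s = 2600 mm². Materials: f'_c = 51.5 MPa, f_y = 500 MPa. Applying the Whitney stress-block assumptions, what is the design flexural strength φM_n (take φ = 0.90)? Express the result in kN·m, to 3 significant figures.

T = A_s f_y = 2600 × 500 = 1300000 N = 1300 kN.
From C = T: a = T/(0.85 f'_c b) = 1300000/(0.85 × 51.5 × 510) = 58.23 mm.
M_n = T(d − a/2) = 1300 kN × (675 − 29.115) mm = 839.65 kN·m.
φM_n = 0.90 × 839.65 = 755.69 kN·m.

φM_n ≈ 756 kN·m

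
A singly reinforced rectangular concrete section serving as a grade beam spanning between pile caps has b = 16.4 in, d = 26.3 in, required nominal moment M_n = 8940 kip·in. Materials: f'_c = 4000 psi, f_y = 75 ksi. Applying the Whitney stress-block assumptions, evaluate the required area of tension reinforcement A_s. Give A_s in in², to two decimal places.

From M_n = 0.85 f'_c a b (d − a/2):
a = d − √(d² − 2M_n/(0.85 f'_c b)) = 26.3 − √(26.3² − 2 × 8940/(0.85 × 4 × 16.4)) = 7.038 in.
A_s = 0.85 f'_c a b / f_y = 0.85 × 4 × 7.038 × 16.4 / 75 = 5.233 in².

A_s ≈ 5.23 in²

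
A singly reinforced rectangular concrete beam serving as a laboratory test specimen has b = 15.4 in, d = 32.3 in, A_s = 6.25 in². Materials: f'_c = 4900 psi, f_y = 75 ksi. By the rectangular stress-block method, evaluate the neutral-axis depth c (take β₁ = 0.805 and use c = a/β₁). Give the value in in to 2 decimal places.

T = A_s f_y = 6.25 × 75 = 468.75 kips.
a = T/(0.85 f'_c b) = 468.75/(0.85 × 4.9 × 15.4) = 7.3081 in.
With β₁ = 0.805, c = a/β₁ = 7.3081/0.805 = 9.08 in.

c ≈ 9.08 in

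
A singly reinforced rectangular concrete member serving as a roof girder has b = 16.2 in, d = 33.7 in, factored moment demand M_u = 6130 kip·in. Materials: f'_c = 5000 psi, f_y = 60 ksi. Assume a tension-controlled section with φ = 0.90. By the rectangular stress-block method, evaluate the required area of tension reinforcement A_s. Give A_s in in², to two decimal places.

A_s ≈ 3.53 in²

M_n = M_u/φ = 6130/0.90 = 6811.11 kip·in.
From M_n = 0.85 f'_c a b (d − a/2):
a = d − √(d² − 2M_n/(0.85 f'_c b)) = 33.7 − √(33.7² − 2 × 6811.11/(0.85 × 5 × 16.2)) = 3.076 in.
A_s = 0.85 f'_c a b / f_y = 0.85 × 5 × 3.076 × 16.2 / 60 = 3.530 in².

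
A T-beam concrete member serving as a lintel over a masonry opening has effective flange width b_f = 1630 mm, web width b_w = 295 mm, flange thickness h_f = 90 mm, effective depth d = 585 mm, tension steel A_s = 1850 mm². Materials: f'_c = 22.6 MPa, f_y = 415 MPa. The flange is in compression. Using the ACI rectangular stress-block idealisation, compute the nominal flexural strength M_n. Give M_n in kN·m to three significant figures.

Tension: T = A_s f_y = 1850 × 415 = 767750 N.
Try a within the flange: a = T/(0.85 f'_c b_f) = 767750/(0.85 × 22.6 × 1630) = 24.52 mm.
Since a = 24.52 ≤ h_f = 90 mm, the stress block lies entirely in the flange; analyse as a rectangular beam of width b_f.
M_n = T(d − a/2) = 767750 × (585 − 12.26) = 439.72 × 10⁶ N·mm.
M_n = 439.72 kN·m.

M_n ≈ 440 kN·m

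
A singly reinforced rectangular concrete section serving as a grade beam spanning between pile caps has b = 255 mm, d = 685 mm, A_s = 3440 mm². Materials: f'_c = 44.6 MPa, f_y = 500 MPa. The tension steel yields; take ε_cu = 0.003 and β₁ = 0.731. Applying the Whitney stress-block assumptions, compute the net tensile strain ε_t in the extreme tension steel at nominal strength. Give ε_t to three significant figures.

a = A_s f_y/(0.85 f'_c b) = 177.92 mm.
β₁ = 0.731, so c = a/β₁ = 177.92/0.731 = 243.39 mm.
From the linear strain diagram with ε_cu = 0.003: ε_t = 0.003 (d − c)/c = 0.003 × (685 − 243.39)/243.39 = 0.00544.
Since ε_t ≥ 0.005, the section is tension-controlled.

ε_t ≈ 0.00544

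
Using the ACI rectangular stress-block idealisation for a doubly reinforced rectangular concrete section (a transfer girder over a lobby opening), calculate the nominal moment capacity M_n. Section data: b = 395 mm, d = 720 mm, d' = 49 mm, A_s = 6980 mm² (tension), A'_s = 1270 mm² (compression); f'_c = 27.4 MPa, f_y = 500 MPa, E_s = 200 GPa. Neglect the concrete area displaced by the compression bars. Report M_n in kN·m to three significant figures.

Assume both tension and compression steel yield.
Net tension couple steel: A_s − A'_s = 5710 mm².
a = (A_s − A'_s) f_y / (0.85 f'_c b) = 2855000/(0.85 × 27.4 × 395) = 310.34 mm.
c = a/β₁ = 310.34/0.85 = 365.11 mm; ε'_s = 0.003(c − d')/c = 0.0026 ≥ f_y/E_s = 0.0025, so compression steel does yield.
M_n = (A_s − A'_s) f_y (d − a/2) + A'_s f_y (d − d') = [2855000 × (720 − 155.17) + 635000 × (720 − 49)] × 10⁻⁶ = 1612.59 + 426.09 = 2038.68 kN·m.

M_n ≈ 2040 kN·m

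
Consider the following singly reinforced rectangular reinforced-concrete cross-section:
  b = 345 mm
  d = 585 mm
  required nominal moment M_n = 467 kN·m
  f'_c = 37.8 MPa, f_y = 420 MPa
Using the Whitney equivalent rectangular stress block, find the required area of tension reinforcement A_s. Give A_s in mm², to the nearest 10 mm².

A_s ≈ 2030 mm²

With M_n = 0.85 f'_c a b (d − a/2), solve the quadratic for a:
a = d − √(d² − 2M_n/(0.85 f'_c b)) = 585 − √(585² − 2 × 467×10⁶/(0.85 × 37.8 × 345)) = 77.10 mm.
A_s = 0.85 f'_c a b / f_y = 0.85 × 37.8 × 77.10 × 345 / 420 = 2034.9 mm².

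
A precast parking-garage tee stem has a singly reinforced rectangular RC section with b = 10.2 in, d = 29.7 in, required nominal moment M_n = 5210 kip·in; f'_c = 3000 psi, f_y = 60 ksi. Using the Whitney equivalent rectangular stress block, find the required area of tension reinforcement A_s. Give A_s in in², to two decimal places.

A_s ≈ 3.36 in²

From M_n = 0.85 f'_c a b (d − a/2):
a = d − √(d² − 2M_n/(0.85 f'_c b)) = 29.7 − √(29.7² − 2 × 5210/(0.85 × 3 × 10.2)) = 7.757 in.
A_s = 0.85 f'_c a b / f_y = 0.85 × 3 × 7.757 × 10.2 / 60 = 3.363 in².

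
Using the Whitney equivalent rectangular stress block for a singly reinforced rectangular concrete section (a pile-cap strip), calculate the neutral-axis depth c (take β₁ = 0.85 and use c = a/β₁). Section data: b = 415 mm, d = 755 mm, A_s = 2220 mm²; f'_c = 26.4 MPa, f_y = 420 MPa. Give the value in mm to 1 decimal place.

c ≈ 117.8 mm

T = A_s f_y = 2220 × 420 = 932400 N = 932.4 kN.
Setting C = 0.85 f'_c a b equal to T: a = 932400/(0.85 × 26.4 × 415) = 100.122 mm.
With β₁ = 0.85, c = a/β₁ = 100.122/0.85 = 117.8 mm.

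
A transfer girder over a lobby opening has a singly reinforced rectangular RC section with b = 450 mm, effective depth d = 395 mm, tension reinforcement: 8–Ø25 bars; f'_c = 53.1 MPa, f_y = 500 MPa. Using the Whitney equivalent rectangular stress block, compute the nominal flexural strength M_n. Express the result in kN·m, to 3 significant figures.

M_n ≈ 681 kN·m

A_s = 8 × 491 = 3928 mm².
T = A_s f_y = 3928 × 500 = 1964000 N = 1964 kN.
From C = T: a = T/(0.85 f'_c b) = 1964000/(0.85 × 53.1 × 450) = 96.70 mm.
M_n = T(d − a/2) = 1964 kN × (395 − 48.35) mm = 680.82 kN·m.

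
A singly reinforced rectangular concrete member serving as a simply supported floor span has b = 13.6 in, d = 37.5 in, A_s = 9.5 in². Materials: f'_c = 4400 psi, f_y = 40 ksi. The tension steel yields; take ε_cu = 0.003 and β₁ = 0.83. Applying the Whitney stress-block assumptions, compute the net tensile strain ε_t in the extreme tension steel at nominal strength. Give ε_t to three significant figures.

ε_t ≈ 0.00950

a = A_s f_y/(0.85 f'_c b) = 7.471 in.
β₁ = 0.83, so c = a/β₁ = 7.471/0.83 = 9.001 in.
From the linear strain diagram with ε_cu = 0.003: ε_t = 0.003 (d − c)/c = 0.003 × (37.5 − 9.001)/9.001 = 0.00950.
Since ε_t ≥ 0.005, the section is tension-controlled.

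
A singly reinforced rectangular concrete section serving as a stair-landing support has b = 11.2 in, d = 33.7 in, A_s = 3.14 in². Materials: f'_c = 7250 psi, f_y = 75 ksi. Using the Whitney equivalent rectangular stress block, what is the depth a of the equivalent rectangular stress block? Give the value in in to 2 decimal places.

a ≈ 3.41 in

T = A_s f_y = 3.14 × 75 = 235.5 kips.
a = T/(0.85 f'_c b) = 235.5/(0.85 × 7.25 × 11.2) = 3.41 in.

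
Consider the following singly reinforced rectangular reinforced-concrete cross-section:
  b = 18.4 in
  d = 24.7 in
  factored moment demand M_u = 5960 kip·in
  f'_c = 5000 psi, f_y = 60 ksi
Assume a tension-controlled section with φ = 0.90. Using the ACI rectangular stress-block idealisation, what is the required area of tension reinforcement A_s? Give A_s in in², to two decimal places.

A_s ≈ 4.83 in²

M_n = M_u/φ = 5960/0.90 = 6622.22 kip·in.
From M_n = 0.85 f'_c a b (d − a/2):
a = d − √(d² − 2M_n/(0.85 f'_c b)) = 24.7 − √(24.7² − 2 × 6622.22/(0.85 × 5 × 18.4)) = 3.707 in.
A_s = 0.85 f'_c a b / f_y = 0.85 × 5 × 3.707 × 18.4 / 60 = 4.831 in².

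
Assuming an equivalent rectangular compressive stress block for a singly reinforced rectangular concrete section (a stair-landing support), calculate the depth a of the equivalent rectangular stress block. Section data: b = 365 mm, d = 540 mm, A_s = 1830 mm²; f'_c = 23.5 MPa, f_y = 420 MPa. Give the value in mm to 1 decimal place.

a ≈ 105.4 mm

T = A_s f_y = 1830 × 420 = 768600 N = 768.6 kN.
Setting C = 0.85 f'_c a b equal to T: a = 768600/(0.85 × 23.5 × 365) = 105.4 mm.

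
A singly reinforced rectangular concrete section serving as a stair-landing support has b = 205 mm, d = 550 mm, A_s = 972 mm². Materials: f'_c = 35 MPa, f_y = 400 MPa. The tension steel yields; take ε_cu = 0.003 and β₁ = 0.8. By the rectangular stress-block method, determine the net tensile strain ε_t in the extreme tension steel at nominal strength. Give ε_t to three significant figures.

ε_t ≈ 0.0177

a = A_s f_y/(0.85 f'_c b) = 63.75 mm.
β₁ = 0.8, so c = a/β₁ = 63.75/0.8 = 79.69 mm.
From the linear strain diagram with ε_cu = 0.003: ε_t = 0.003 (d − c)/c = 0.003 × (550 − 79.69)/79.69 = 0.0177.
Since ε_t ≥ 0.005, the section is tension-controlled.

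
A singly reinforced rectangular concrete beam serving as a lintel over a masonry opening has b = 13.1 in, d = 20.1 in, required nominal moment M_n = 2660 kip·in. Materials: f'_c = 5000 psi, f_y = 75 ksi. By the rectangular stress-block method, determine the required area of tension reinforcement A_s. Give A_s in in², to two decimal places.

From M_n = 0.85 f'_c a b (d − a/2):
a = d − √(d² − 2M_n/(0.85 f'_c b)) = 20.1 − √(20.1² − 2 × 2660/(0.85 × 5 × 13.1)) = 2.537 in.
A_s = 0.85 f'_c a b / f_y = 0.85 × 5 × 2.537 × 13.1 / 75 = 1.883 in².

A_s ≈ 1.88 in²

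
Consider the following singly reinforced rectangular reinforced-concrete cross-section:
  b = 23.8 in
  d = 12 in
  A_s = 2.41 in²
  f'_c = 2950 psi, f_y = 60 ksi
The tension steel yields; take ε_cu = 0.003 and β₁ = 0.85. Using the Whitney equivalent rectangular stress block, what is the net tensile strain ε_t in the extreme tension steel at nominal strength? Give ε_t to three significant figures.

a = A_s f_y/(0.85 f'_c b) = 2.423 in.
β₁ = 0.85, so c = a/β₁ = 2.423/0.85 = 2.851 in.
From the linear strain diagram with ε_cu = 0.003: ε_t = 0.003 (d − c)/c = 0.003 × (12 − 2.851)/2.851 = 0.00963.
Since ε_t ≥ 0.005, the section is tension-controlled.

ε_t ≈ 0.00963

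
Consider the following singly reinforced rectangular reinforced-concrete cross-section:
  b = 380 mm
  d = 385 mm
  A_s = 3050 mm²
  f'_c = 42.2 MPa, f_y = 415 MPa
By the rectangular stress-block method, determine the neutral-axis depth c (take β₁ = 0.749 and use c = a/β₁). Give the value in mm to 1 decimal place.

c ≈ 124.0 mm

T = A_s f_y = 3050 × 415 = 1265750 N = 1265.75 kN.
Setting C = 0.85 f'_c a b equal to T: a = 1265750/(0.85 × 42.2 × 380) = 92.861 mm.
With β₁ = 0.749, c = a/β₁ = 92.861/0.749 = 124.0 mm.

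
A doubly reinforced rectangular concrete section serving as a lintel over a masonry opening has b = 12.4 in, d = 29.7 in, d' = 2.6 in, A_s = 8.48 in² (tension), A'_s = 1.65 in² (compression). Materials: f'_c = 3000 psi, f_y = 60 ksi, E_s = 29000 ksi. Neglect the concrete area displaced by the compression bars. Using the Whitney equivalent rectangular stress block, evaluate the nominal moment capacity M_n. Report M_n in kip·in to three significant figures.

M_n ≈ 12200 kip·in

Assume both steels yield.
a = (A_s − A'_s) f_y/(0.85 f'_c b) = (8.48 − 1.65) × 60/(0.85 × 3 × 12.4) = 12.960 in.
c = a/β₁ = 12.960/0.85 = 15.247 in; ε'_s = 0.003(c − d')/c = 0.0025 ≥ ε_y = 0.0021, so the compression steel yields.
M_n = (A_s − A'_s) f_y (d − a/2) + A'_s f_y (d − d') = 409.8 × (29.7 − 6.48) + 99 × (29.7 − 2.6) = 9515.6 + 2682.9 = 12198.5 kip·in.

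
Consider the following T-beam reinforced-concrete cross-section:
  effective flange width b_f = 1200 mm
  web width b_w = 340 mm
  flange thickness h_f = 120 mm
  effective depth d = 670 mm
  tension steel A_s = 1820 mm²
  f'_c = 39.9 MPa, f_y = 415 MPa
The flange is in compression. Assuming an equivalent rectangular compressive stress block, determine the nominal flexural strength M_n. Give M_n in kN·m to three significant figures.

Tension: T = A_s f_y = 1820 × 415 = 755300 N.
Try a within the flange: a = T/(0.85 f'_c b_f) = 755300/(0.85 × 39.9 × 1200) = 18.56 mm.
Since a = 18.56 ≤ h_f = 120 mm, the stress block lies entirely in the flange; analyse as a rectangular beam of width b_f.
M_n = T(d − a/2) = 755300 × (670 − 9.28) = 499.04 × 10⁶ N·mm.
M_n = 499.04 kN·m.

M_n ≈ 499 kN·m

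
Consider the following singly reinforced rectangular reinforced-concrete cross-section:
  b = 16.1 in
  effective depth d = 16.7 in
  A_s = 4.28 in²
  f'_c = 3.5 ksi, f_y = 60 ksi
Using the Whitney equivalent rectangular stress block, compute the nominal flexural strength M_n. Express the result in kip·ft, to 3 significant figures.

M_n ≈ 300 kip·ft

T = A_s f_y = 4.28 × 60 = 256.8 kips.
a = T/(0.85 f'_c b) = 256.8/(0.85 × 3.5 × 16.1) = 5.361 in.
M_n = T(d − a/2) = 256.8 × (16.7 − 2.6805) = 3600.2 kip·in = 3600.2/12 = 300.02 kip·ft.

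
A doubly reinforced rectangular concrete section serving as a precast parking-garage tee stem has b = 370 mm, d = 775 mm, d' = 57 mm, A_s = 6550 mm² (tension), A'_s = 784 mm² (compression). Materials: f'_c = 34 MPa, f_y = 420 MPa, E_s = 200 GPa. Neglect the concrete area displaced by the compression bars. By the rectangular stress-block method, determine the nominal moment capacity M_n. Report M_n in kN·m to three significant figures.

M_n ≈ 1840 kN·m

Assume both tension and compression steel yield.
Net tension couple steel: A_s − A'_s = 5766 mm².
a = (A_s − A'_s) f_y / (0.85 f'_c b) = 2421720/(0.85 × 34 × 370) = 226.48 mm.
c = a/β₁ = 226.48/0.807 = 280.64 mm; ε'_s = 0.003(c − d')/c = 0.0024 ≥ f_y/E_s = 0.0021, so compression steel does yield.
M_n = (A_s − A'_s) f_y (d − a/2) + A'_s f_y (d − d') = [2421720 × (775 − 113.24) + 329280 × (775 − 57)] × 10⁻⁶ = 1602.60 + 236.42 = 1839.02 kN·m.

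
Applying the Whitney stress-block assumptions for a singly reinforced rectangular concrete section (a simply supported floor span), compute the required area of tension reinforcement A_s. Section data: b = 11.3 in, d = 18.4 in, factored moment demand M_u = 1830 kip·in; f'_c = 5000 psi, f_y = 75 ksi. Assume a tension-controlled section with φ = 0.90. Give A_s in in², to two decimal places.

M_n = M_u/φ = 1830/0.90 = 2033.33 kip·in.
From M_n = 0.85 f'_c a b (d − a/2):
a = d − √(d² − 2M_n/(0.85 f'_c b)) = 18.4 − √(18.4² − 2 × 2033.33/(0.85 × 5 × 11.3)) = 2.466 in.
A_s = 0.85 f'_c a b / f_y = 0.85 × 5 × 2.466 × 11.3 / 75 = 1.579 in².

A_s ≈ 1.58 in²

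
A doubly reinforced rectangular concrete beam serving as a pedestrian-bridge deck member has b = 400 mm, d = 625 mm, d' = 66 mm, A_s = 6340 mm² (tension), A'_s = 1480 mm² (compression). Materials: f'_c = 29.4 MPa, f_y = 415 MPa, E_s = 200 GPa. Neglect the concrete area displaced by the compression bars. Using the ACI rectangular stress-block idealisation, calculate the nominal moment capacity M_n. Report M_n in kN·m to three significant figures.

Assume both tension and compression steel yield.
Net tension couple steel: A_s − A'_s = 4860 mm².
a = (A_s − A'_s) f_y / (0.85 f'_c b) = 2016900/(0.85 × 29.4 × 400) = 201.77 mm.
c = a/β₁ = 201.77/0.84 = 240.20 mm; ε'_s = 0.003(c − d')/c = 0.0022 ≥ f_y/E_s = 0.0021, so compression steel does yield.
M_n = (A_s − A'_s) f_y (d − a/2) + A'_s f_y (d − d') = [2016900 × (625 − 100.885) + 614200 × (625 − 66)] × 10⁻⁶ = 1057.09 + 343.34 = 1400.43 kN·m.

M_n ≈ 1400 kN·m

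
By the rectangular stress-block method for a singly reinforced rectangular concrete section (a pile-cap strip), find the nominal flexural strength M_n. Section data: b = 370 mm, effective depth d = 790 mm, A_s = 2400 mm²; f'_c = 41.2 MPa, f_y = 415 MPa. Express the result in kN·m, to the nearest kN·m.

M_n ≈ 749 kN·m

T = A_s f_y = 2400 × 415 = 996000 N = 996 kN.
From C = T: a = T/(0.85 f'_c b) = 996000/(0.85 × 41.2 × 370) = 76.87 mm.
M_n = T(d − a/2) = 996 kN × (790 − 38.435) mm = 748.56 kN·m.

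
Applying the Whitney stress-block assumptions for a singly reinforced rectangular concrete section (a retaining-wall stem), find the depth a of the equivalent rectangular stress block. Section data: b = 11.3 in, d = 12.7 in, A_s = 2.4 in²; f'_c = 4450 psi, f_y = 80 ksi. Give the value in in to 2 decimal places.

T = A_s f_y = 2.4 × 80 = 192 kips.
a = T/(0.85 f'_c b) = 192/(0.85 × 4.45 × 11.3) = 4.49 in.

a ≈ 4.49 in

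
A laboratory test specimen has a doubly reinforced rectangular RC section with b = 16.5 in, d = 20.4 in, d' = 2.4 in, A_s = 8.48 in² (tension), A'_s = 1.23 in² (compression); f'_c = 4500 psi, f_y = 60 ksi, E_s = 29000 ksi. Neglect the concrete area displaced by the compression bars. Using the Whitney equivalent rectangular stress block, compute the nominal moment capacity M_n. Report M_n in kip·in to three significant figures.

Assume both steels yield.
a = (A_s − A'_s) f_y/(0.85 f'_c b) = (8.48 − 1.23) × 60/(0.85 × 4.5 × 16.5) = 6.892 in.
c = a/β₁ = 6.892/0.825 = 8.354 in; ε'_s = 0.003(c − d')/c = 0.0021 ≥ ε_y = 0.0021, so the compression steel yields.
M_n = (A_s − A'_s) f_y (d − a/2) + A'_s f_y (d − d') = 435 × (20.4 − 3.446) + 73.8 × (20.4 − 2.4) = 7375.0 + 1328.4 = 8703.4 kip·in.

M_n ≈ 8700 kip·in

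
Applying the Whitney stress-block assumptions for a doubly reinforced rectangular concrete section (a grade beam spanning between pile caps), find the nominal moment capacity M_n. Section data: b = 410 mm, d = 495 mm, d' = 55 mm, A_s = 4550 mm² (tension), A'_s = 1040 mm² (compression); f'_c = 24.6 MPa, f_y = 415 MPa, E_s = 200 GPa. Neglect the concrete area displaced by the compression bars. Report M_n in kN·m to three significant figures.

Assume both tension and compression steel yield.
Net tension couple steel: A_s − A'_s = 3510 mm².
a = (A_s − A'_s) f_y / (0.85 f'_c b) = 1456650/(0.85 × 24.6 × 410) = 169.91 mm.
c = a/β₁ = 169.91/0.85 = 199.89 mm; ε'_s = 0.003(c − d')/c = 0.0022 ≥ f_y/E_s = 0.0021, so compression steel does yield.
M_n = (A_s − A'_s) f_y (d − a/2) + A'_s f_y (d − d') = [1456650 × (495 − 84.955) + 431600 × (495 − 55)] × 10⁻⁶ = 597.29 + 189.90 = 787.19 kN·m.

M_n ≈ 787 kN·m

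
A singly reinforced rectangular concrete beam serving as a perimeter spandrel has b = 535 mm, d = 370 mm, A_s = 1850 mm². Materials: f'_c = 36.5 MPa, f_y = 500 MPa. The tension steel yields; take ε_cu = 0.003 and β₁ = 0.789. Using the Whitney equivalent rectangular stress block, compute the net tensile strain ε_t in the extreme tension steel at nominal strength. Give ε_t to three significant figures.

a = A_s f_y/(0.85 f'_c b) = 55.73 mm.
β₁ = 0.789, so c = a/β₁ = 55.73/0.789 = 70.63 mm.
From the linear strain diagram with ε_cu = 0.003: ε_t = 0.003 (d − c)/c = 0.003 × (370 − 70.63)/70.63 = 0.0127.
Since ε_t ≥ 0.005, the section is tension-controlled.

ε_t ≈ 0.0127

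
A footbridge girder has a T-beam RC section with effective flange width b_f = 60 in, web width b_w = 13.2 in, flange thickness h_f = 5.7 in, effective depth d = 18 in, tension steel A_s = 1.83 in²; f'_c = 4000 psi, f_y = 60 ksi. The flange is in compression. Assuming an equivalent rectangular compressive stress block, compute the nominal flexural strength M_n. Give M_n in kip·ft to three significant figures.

Tension: T = A_s f_y = 1.83 × 60 = 109.8 kips.
Try a within the flange: a = T/(0.85 f'_c b_f) = 109.8/(0.85 × 4 × 60) = 0.538 in.
Since a = 0.538 ≤ h_f = 5.7 in, the stress block lies entirely in the flange; analyse as a rectangular beam of width b_f.
M_n = T(d − a/2) = 109.8 × (18 − 0.269) = 1946.9 kip·in.
M_n = 1946.9/12 = 162.24 kip·ft.

M_n ≈ 162 kip·ft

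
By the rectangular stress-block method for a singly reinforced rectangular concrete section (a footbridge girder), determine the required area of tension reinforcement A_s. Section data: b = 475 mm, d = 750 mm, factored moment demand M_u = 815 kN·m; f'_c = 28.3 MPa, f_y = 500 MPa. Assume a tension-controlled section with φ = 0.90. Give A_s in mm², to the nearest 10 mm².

A_s ≈ 2610 mm²

M_n = M_u/φ = 815/0.90 = 905.556 kN·m.
With M_n = 0.85 f'_c a b (d − a/2), solve the quadratic for a:
a = d − √(d² − 2M_n/(0.85 f'_c b)) = 750 − √(750² − 2 × 905.556×10⁶/(0.85 × 28.3 × 475)) = 114.39 mm.
A_s = 0.85 f'_c a b / f_y = 0.85 × 28.3 × 114.39 × 475 / 500 = 2614.1 mm².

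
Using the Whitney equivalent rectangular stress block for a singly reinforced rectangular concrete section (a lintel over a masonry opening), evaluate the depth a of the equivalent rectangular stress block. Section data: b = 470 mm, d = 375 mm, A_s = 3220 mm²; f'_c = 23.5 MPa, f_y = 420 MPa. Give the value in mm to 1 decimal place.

a ≈ 144.1 mm

T = A_s f_y = 3220 × 420 = 1352400 N = 1352.4 kN.
Setting C = 0.85 f'_c a b equal to T: a = 1352400/(0.85 × 23.5 × 470) = 144.1 mm.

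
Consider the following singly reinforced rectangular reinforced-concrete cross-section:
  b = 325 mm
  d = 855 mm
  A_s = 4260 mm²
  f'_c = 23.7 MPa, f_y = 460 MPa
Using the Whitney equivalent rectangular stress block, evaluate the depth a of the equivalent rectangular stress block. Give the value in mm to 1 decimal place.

a ≈ 299.3 mm

T = A_s f_y = 4260 × 460 = 1959600 N = 1959.6 kN.
Setting C = 0.85 f'_c a b equal to T: a = 1959600/(0.85 × 23.7 × 325) = 299.3 mm.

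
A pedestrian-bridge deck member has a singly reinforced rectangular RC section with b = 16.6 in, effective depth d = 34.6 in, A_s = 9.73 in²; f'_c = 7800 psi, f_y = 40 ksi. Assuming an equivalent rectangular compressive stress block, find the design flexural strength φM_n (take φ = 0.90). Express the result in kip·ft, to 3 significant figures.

φM_n ≈ 958 kip·ft

T = A_s f_y = 9.73 × 40 = 389.2 kips.
a = T/(0.85 f'_c b) = 389.2/(0.85 × 7.8 × 16.6) = 3.536 in.
M_n = T(d − a/2) = 389.2 × (34.6 − 1.768) = 12778.2 kip·in = 12778.2/12 = 1064.85 kip·ft.
φM_n = 0.90 × 1064.85 = 958.37 kip·ft.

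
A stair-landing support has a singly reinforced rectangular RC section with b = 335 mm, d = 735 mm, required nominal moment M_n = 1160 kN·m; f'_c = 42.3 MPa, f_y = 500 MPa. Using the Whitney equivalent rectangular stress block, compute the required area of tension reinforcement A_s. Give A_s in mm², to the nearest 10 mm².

A_s ≈ 3500 mm²

With M_n = 0.85 f'_c a b (d − a/2), solve the quadratic for a:
a = d − √(d² − 2M_n/(0.85 f'_c b)) = 735 − √(735² − 2 × 1160×10⁶/(0.85 × 42.3 × 335)) = 145.41 mm.
A_s = 0.85 f'_c a b / f_y = 0.85 × 42.3 × 145.41 × 335 / 500 = 3502.9 mm².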